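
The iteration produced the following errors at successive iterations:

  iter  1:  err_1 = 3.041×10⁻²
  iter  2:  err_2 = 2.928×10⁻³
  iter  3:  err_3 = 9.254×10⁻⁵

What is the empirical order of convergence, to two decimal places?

p ≈ ln(err_3/err_2) / ln(err_2/err_1)
  = ln(9.254×10⁻⁵/2.928×10⁻³) / ln(2.928×10⁻³/3.041×10⁻²)
  = ln(0.0316052) / ln(0.0962841)
  = -3.45443 / -2.34045 ≈ 1.47597

1.48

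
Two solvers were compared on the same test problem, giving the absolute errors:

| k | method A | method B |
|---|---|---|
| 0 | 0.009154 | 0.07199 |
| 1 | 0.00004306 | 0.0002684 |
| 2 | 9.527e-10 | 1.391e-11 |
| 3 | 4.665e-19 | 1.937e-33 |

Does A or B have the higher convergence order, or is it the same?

B

Method A: p ≈ ln(4.665e-19/9.527e-10)/ln(9.527e-10/0.00004306) ≈ 2.00.
Method B: p ≈ ln(1.937e-33/1.391e-11)/ln(1.391e-11/0.0002684) ≈ 3.00.
Method B has the higher order (≈3.0 vs ≈2.0).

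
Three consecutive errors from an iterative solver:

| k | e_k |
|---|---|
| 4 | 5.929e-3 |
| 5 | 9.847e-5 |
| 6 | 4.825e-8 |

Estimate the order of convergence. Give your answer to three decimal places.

1.860

p ≈ ln(e_6/e_5) / ln(e_5/e_4)
  = ln(4.825e-8/9.847e-5) / ln(9.847e-5/5.929e-3)
  = ln(0.000489997) / ln(0.0166082)
  = -7.621111 / -4.097859 ≈ 1.859779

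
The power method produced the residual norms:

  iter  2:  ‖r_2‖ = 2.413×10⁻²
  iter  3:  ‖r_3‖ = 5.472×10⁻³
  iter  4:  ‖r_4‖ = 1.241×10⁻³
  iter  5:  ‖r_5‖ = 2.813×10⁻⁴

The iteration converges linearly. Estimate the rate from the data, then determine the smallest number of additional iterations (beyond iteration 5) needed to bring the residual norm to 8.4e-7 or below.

Rate ρ ≈ ‖r_5‖/‖r_4‖ = 2.813×10⁻⁴/1.241×10⁻³ = 0.2267.
After j more steps, ‖r_{5+j}‖ ≈ 2.813×10⁻⁴·ρ^j; need ρ^j ≤ 8.4e-7/2.813×10⁻⁴ = 0.00298614.
j ≥ ln(0.00298614)/ln(0.2267) = -5.8138/-1.48413 = 3.917.
So 4 more iterations are needed.

4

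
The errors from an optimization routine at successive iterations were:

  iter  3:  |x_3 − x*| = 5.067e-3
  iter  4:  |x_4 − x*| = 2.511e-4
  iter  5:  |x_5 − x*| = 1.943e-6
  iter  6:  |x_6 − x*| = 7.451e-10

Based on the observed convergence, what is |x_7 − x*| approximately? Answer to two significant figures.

First estimate the order: p ≈ ln(|x_6 − x*|/|x_5 − x*|) / ln(|x_5 − x*|/|x_4 − x*|) = ln(7.451e-10/1.943e-6)/ln(1.943e-6/2.511e-4) = ln(0.000383479)/ln(0.00773795) ≈ 1.6180.
Then |x_7 − x*| ≈ |x_6 − x*|·(|x_6 − x*|/|x_5 − x*|)^p = 7.451e-10·(0.000383479)^1.6180 = 7.451e-10·2.9682e-06 ≈ 2.212e-15.

2.2e-15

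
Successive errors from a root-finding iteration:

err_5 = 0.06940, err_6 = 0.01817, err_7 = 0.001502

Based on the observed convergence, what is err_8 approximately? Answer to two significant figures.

First estimate the order: p ≈ ln(err_7/err_6) / ln(err_6/err_5) = ln(0.001502/0.01817)/ln(0.01817/0.06940) = ln(0.0826637)/ln(0.261816) ≈ 1.8603.
Then err_8 ≈ err_7·(err_7/err_6)^p = 0.001502·(0.0826637)^1.8603 = 0.001502·0.00968012 ≈ 1.454e-05.

1.5e-5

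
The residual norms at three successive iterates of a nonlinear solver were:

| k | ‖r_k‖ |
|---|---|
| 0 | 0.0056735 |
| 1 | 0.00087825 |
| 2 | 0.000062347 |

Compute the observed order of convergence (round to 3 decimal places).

1.418

p ≈ ln(‖r_2‖/‖r_1‖) / ln(‖r_1‖/‖r_0‖)
  = ln(0.000062347/0.00087825) / ln(0.00087825/0.0056735)
  = ln(0.07099) / ln(0.154799)
  = -2.645216 / -1.865628 ≈ 1.417869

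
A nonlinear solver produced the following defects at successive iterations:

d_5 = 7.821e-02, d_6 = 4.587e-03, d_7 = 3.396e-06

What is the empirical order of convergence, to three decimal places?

p ≈ ln(d_7/d_6) / ln(d_6/d_5)
  = ln(3.396e-06/4.587e-03) / ln(4.587e-03/7.821e-02)
  = ln(0.000740353) / ln(0.0586498)
  = -7.208383 / -2.836171 ≈ 2.541590

2.542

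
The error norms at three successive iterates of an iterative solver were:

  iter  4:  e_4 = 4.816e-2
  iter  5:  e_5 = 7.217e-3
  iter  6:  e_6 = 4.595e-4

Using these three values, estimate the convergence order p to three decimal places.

1.451

p ≈ ln(e_6/e_5) / ln(e_5/e_4)
  = ln(4.595e-4/7.217e-3) / ln(7.217e-3/4.816e-2)
  = ln(0.0636691) / ln(0.149855)
  = -2.754056 / -1.898087 ≈ 1.450964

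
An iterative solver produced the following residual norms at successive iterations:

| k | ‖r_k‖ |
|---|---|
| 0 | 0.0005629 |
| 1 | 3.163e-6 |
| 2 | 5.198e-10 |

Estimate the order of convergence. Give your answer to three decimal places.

1.682

p ≈ ln(‖r_2‖/‖r_1‖) / ln(‖r_1‖/‖r_0‖)
  = ln(5.198e-10/3.163e-6) / ln(3.163e-6/0.0005629)
  = ln(0.000164338) / ln(0.00561912)
  = -8.713585 / -5.181580 ≈ 1.681646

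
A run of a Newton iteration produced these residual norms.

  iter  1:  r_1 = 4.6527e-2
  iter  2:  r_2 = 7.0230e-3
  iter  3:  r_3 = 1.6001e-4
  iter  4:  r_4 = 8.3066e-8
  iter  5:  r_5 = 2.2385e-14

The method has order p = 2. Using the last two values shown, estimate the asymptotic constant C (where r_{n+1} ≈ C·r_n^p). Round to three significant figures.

C ≈ r_5 / r_4^2
  = 2.2385e-14 / (8.3066e-8)^2
  = 2.2385e-14 / 6.89996e-15 ≈ 3.2442

3.24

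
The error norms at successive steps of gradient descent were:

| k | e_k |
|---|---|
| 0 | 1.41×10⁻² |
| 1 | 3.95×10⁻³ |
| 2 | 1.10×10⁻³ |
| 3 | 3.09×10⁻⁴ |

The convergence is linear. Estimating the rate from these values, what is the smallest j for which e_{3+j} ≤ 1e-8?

9

Rate ρ ≈ e_3/e_2 = 3.09×10⁻⁴/1.10×10⁻³ = 0.2809.
After j more steps, e_{3+j} ≈ 3.09×10⁻⁴·ρ^j; need ρ^j ≤ 1e-8/3.09×10⁻⁴ = 3.23625e-05.
j ≥ ln(3.23625e-05)/ln(0.2809) = -10.3385/-1.26976 = 8.142.
So 9 more iterations are needed.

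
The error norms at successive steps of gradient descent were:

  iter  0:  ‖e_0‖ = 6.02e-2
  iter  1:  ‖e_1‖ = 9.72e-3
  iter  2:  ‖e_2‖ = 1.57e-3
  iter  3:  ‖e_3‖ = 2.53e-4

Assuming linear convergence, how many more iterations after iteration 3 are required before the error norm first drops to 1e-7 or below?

5

Rate ρ ≈ ‖e_3‖/‖e_2‖ = 2.53e-4/1.57e-3 = 0.1611.
After j more steps, ‖e_{3+j}‖ ≈ 2.53e-4·ρ^j; need ρ^j ≤ 1e-7/2.53e-4 = 0.000395257.
j ≥ ln(0.000395257)/ln(0.1611) = -7.8360/-1.82573 = 4.292.
So 5 more iterations are needed.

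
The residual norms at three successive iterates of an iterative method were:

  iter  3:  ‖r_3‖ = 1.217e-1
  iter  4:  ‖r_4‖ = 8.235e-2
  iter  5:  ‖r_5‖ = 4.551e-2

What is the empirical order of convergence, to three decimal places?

1.518

p ≈ ln(‖r_5‖/‖r_4‖) / ln(‖r_4‖/‖r_3‖)
  = ln(4.551e-2/8.235e-2) / ln(8.235e-2/1.217e-1)
  = ln(0.552641) / ln(0.676664)
  = -0.593047 / -0.390580 ≈ 1.518375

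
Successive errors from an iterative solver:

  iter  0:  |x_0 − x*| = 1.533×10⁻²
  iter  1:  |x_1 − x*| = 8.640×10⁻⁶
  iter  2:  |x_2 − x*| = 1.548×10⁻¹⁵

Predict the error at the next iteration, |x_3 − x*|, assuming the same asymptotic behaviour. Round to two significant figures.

8.9e-45

First estimate the order: p ≈ ln(|x_2 − x*|/|x_1 − x*|) / ln(|x_1 − x*|/|x_0 − x*|) = ln(1.548×10⁻¹⁵/8.640×10⁻⁶)/ln(8.640×10⁻⁶/1.533×10⁻²) = ln(1.79167e-10)/ln(0.000563601) ≈ 2.9999.
Then |x_3 − x*| ≈ |x_2 − x*|·(|x_2 − x*|/|x_1 − x*|)^p = 1.548×10⁻¹⁵·(1.79167e-10)^2.9999 = 1.548×10⁻¹⁵·5.76433e-30 ≈ 8.923e-45.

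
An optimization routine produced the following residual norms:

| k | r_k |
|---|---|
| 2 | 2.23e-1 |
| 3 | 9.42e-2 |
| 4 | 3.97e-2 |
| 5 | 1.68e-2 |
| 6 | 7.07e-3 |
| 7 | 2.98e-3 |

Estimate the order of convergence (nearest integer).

1

Consecutive ratios: r_7/r_6 = 2.98e-3/7.07e-3 = 0.421499, r_6/r_5 = 7.07e-3/1.68e-2 = 0.420833.
p ≈ ln(0.421499)/ln(0.420833) = -0.8639/-0.8655 ≈ 1.00.
So the convergence is linear (order 1).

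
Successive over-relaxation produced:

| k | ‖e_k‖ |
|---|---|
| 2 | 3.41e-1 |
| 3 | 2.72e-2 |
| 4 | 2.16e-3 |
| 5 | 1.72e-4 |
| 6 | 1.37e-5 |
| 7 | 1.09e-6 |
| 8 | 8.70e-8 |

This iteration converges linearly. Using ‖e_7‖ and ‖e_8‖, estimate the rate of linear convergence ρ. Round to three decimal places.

ρ ≈ ‖e_8‖/‖e_7‖ = 8.70e-8/1.09e-6 = 0.07982

0.080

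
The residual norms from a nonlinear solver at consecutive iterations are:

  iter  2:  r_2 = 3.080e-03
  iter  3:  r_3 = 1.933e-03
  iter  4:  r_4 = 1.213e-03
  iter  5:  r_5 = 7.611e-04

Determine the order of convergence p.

1

Consecutive ratios: r_5/r_4 = 7.611e-04/1.213e-03 = 0.627453, r_4/r_3 = 1.213e-03/1.933e-03 = 0.627522.
p ≈ ln(0.627453)/ln(0.627522) = -0.4661/-0.4660 ≈ 1.00.
So the convergence is linear (order 1).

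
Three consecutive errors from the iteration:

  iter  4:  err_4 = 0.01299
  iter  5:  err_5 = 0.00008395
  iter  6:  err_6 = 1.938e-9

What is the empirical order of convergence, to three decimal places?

p ≈ ln(err_6/err_5) / ln(err_5/err_4)
  = ln(1.938e-9/0.00008395) / ln(0.00008395/0.01299)
  = ln(2.30852e-05) / ln(0.00646266)
  = -10.676319 / -5.041714 ≈ 2.117597

2.118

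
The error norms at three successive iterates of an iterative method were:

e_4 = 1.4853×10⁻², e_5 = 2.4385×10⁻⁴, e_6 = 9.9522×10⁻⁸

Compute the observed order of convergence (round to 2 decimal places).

1.90

p ≈ ln(e_6/e_5) / ln(e_5/e_4)
  = ln(9.9522×10⁻⁸/2.4385×10⁻⁴) / ln(2.4385×10⁻⁴/1.4853×10⁻²)
  = ln(0.000408128) / ln(0.0164176)
  = -7.80393 / -4.10940 ≈ 1.89904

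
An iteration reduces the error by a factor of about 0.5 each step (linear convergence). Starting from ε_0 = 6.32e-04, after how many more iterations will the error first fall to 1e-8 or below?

16

After k steps, ε_k ≈ 6.32e-04·0.5^k.
Need 0.5^k ≤ 1e-8/6.32e-04 = 1.58228e-05.
k ≥ ln(1.58228e-05)/ln(0.5) = -11.0541/-0.69315 = 15.948.
Smallest integer k = 16.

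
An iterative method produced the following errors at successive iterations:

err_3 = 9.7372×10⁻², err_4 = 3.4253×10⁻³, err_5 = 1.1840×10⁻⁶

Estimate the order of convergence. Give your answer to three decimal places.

2.381

p ≈ ln(err_5/err_4) / ln(err_4/err_3)
  = ln(1.1840×10⁻⁶/3.4253×10⁻³) / ln(3.4253×10⁻³/9.7372×10⁻²)
  = ln(0.000345663) / ln(0.0351775)
  = -7.970046 / -3.347349 ≈ 2.381002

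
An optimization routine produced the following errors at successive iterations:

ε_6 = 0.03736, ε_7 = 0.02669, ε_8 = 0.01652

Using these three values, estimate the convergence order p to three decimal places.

p ≈ ln(ε_8/ε_7) / ln(ε_7/ε_6)
  = ln(0.01652/0.02669) / ln(0.02669/0.03736)
  = ln(0.618958) / ln(0.7144)
  = -0.479718 / -0.336312 ≈ 1.426408

1.426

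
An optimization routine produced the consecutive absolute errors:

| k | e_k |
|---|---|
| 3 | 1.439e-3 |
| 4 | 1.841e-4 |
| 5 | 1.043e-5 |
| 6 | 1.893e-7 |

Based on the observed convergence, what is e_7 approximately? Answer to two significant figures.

7.0e-10

First estimate the order: p ≈ ln(e_6/e_5) / ln(e_5/e_4) = ln(1.893e-7/1.043e-5)/ln(1.043e-5/1.841e-4) = ln(0.0181496)/ln(0.056654) ≈ 1.3965.
Then e_7 ≈ e_6·(e_6/e_5)^p = 1.893e-7·(0.0181496)^1.3965 = 1.893e-7·0.00370261 ≈ 7.009e-10.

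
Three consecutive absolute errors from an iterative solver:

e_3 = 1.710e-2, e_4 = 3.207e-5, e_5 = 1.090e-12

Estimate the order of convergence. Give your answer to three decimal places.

p ≈ ln(e_5/e_4) / ln(e_4/e_3)
  = ln(1.090e-12/3.207e-5) / ln(3.207e-5/1.710e-2)
  = ln(3.39882e-08) / ln(0.00187544)
  = -17.197252 / -6.278912 ≈ 2.738890

2.739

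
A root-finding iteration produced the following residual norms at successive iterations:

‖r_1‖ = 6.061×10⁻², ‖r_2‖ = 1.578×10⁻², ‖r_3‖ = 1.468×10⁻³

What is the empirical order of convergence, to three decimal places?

p ≈ ln(‖r_3‖/‖r_2‖) / ln(‖r_2‖/‖r_1‖)
  = ln(1.468×10⁻³/1.578×10⁻²) / ln(1.578×10⁻²/6.061×10⁻²)
  = ln(0.0930292) / ln(0.260353)
  = -2.374842 / -1.345717 ≈ 1.764741

1.765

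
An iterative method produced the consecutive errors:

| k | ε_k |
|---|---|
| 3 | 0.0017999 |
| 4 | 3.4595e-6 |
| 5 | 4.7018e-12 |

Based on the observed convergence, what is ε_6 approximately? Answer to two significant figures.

First estimate the order: p ≈ ln(ε_5/ε_4) / ln(ε_4/ε_3) = ln(4.7018e-12/3.4595e-6)/ln(3.4595e-6/0.0017999) = ln(1.3591e-06)/ln(0.00192205) ≈ 2.1599.
Then ε_6 ≈ ε_5·(ε_5/ε_4)^p = 4.7018e-12·(1.3591e-06)^2.1599 = 4.7018e-12·2.13015e-13 ≈ 1.002e-24.

1.0e-24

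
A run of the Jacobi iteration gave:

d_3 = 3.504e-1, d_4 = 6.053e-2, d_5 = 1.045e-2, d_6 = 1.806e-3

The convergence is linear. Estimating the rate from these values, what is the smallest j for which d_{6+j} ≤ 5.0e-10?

9

Rate ρ ≈ d_6/d_5 = 1.806e-3/1.045e-2 = 0.1728.
After j more steps, d_{6+j} ≈ 1.806e-3·ρ^j; need ρ^j ≤ 5.0e-10/1.806e-3 = 2.76855e-07.
j ≥ ln(2.76855e-07)/ln(0.1728) = -15.0998/-1.75562 = 8.601.
So 9 more iterations are needed.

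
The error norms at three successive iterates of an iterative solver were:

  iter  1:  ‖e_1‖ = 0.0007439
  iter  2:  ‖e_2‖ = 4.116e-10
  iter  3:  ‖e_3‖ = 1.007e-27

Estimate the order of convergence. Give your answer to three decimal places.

p ≈ ln(‖e_3‖/‖e_2‖) / ln(‖e_2‖/‖e_1‖)
  = ln(1.007e-27/4.116e-10) / ln(4.116e-10/0.0007439)
  = ln(2.44655e-18) / ln(5.533e-07)
  = -40.551853 / -14.407365 ≈ 2.814661

2.815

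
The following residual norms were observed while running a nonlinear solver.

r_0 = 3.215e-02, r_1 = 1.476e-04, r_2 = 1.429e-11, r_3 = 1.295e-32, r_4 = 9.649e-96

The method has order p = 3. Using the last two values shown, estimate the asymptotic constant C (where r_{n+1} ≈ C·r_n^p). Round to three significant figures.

4.44

C ≈ r_4 / r_3^3
  = 9.649e-96 / (1.295e-32)^3
  = 9.649e-96 / 2.17175e-96 ≈ 4.443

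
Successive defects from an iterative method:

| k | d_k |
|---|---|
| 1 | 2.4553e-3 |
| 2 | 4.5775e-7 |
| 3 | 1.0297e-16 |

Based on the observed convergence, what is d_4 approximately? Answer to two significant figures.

First estimate the order: p ≈ ln(d_3/d_2) / ln(d_2/d_1) = ln(1.0297e-16/4.5775e-7)/ln(4.5775e-7/2.4553e-3) = ln(2.24948e-10)/ln(0.000186433) ≈ 2.5869.
Then d_4 ≈ d_3·(d_3/d_2)^p = 1.0297e-16·(2.24948e-10)^2.5869 = 1.0297e-16·1.10104e-25 ≈ 1.134e-41.

1.1e-41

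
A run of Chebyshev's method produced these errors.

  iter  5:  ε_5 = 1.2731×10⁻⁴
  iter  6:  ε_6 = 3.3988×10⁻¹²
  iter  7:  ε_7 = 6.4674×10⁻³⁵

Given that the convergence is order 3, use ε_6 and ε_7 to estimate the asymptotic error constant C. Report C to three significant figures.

C ≈ ε_7 / ε_6^3
  = 6.4674×10⁻³⁵ / (3.3988×10⁻¹²)^3
  = 6.4674×10⁻³⁵ / 3.92624e-35 ≈ 1.6472

1.65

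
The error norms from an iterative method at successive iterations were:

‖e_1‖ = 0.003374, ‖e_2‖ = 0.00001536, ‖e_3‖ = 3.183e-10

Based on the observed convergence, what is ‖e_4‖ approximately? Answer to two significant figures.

First estimate the order: p ≈ ln(‖e_3‖/‖e_2‖) / ln(‖e_2‖/‖e_1‖) = ln(3.183e-10/0.00001536)/ln(0.00001536/0.003374) = ln(2.07227e-05)/ln(0.00455246) ≈ 2.0000.
Then ‖e_4‖ ≈ ‖e_3‖·(‖e_3‖/‖e_2‖)^p = 3.183e-10·(2.07227e-05)^2.0000 = 3.183e-10·4.2943e-10 ≈ 1.367e-19.

1.4e-19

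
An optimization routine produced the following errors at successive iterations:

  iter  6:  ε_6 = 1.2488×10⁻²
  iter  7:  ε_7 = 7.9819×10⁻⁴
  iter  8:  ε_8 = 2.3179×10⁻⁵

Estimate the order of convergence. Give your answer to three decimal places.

p ≈ ln(ε_8/ε_7) / ln(ε_7/ε_6)
  = ln(2.3179×10⁻⁵/7.9819×10⁻⁴) / ln(7.9819×10⁻⁴/1.2488×10⁻²)
  = ln(0.0290395) / ln(0.0639166)
  = -3.539098 / -2.750176 ≈ 1.286862

1.287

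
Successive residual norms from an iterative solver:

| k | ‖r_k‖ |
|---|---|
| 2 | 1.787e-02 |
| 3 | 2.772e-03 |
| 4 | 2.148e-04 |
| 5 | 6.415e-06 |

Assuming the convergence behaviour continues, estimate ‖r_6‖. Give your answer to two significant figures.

First estimate the order: p ≈ ln(‖r_5‖/‖r_4‖) / ln(‖r_4‖/‖r_3‖) = ln(6.415e-06/2.148e-04)/ln(2.148e-04/2.772e-03) = ln(0.029865)/ln(0.0774892) ≈ 1.3728.
Then ‖r_6‖ ≈ ‖r_5‖·(‖r_5‖/‖r_4‖)^p = 6.415e-06·(0.029865)^1.3728 = 6.415e-06·0.00806683 ≈ 5.175e-08.

5.2e-8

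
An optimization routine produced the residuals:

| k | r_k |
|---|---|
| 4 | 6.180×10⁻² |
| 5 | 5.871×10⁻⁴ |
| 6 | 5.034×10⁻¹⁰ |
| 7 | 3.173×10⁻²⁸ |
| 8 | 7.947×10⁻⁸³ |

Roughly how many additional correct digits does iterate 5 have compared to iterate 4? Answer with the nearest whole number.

2

Digits gained ≈ log₁₀(r_4/r_5) = log₁₀(6.180×10⁻²/5.871×10⁻⁴) = log₁₀(105.263) ≈ 2.022.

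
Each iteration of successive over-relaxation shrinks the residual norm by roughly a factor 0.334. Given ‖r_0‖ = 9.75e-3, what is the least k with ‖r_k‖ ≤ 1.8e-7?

10

After k steps, ‖r_k‖ ≈ 9.75e-3·0.334^k.
Need 0.334^k ≤ 1.8e-7/9.75e-3 = 1.84615e-05.
k ≥ ln(1.84615e-05)/ln(0.334) = -10.8998/-1.09661 = 9.940.
Smallest integer k = 10.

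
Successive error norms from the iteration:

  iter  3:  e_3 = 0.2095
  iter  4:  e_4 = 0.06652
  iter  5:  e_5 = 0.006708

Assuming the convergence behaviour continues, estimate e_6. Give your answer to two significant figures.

First estimate the order: p ≈ ln(e_5/e_4) / ln(e_4/e_3) = ln(0.006708/0.06652)/ln(0.06652/0.2095) = ln(0.100842)/ln(0.317518) ≈ 1.9998.
Then e_6 ≈ e_5·(e_5/e_4)^p = 0.006708·(0.100842)^1.9998 = 0.006708·0.0101738 ≈ 6.825e-05.

6.8e-5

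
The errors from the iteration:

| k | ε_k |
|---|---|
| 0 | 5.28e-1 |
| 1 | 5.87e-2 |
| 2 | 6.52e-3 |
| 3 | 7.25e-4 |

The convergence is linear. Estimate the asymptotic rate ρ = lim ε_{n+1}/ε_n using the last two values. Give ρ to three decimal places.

ρ ≈ ε_3/ε_2 = 7.25e-4/6.52e-3 = 0.11120

0.111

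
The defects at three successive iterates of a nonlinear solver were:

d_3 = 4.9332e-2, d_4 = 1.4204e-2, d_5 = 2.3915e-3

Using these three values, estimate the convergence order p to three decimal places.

p ≈ ln(d_5/d_4) / ln(d_4/d_3)
  = ln(2.3915e-3/1.4204e-2) / ln(1.4204e-2/4.9332e-2)
  = ln(0.168368) / ln(0.287927)
  = -1.781603 / -1.245048 ≈ 1.430951

1.431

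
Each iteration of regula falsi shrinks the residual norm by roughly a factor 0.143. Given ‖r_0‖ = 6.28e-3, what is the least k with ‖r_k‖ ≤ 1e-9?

9

After k steps, ‖r_k‖ ≈ 6.28e-3·0.143^k.
Need 0.143^k ≤ 1e-9/6.28e-3 = 1.59236e-07.
k ≥ ln(1.59236e-07)/ln(0.143) = -15.6529/-1.94491 = 8.048.
Smallest integer k = 9.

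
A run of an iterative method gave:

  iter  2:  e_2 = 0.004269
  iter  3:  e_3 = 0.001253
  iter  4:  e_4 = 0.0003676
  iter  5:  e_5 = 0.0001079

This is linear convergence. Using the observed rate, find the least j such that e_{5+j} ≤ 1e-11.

14

Rate ρ ≈ e_5/e_4 = 0.0001079/0.0003676 = 0.2935.
After j more steps, e_{5+j} ≈ 0.0001079·ρ^j; need ρ^j ≤ 1e-11/0.0001079 = 9.26784e-08.
j ≥ ln(9.26784e-08)/ln(0.2935) = -16.1941/-1.22588 = 13.210.
So 14 more iterations are needed.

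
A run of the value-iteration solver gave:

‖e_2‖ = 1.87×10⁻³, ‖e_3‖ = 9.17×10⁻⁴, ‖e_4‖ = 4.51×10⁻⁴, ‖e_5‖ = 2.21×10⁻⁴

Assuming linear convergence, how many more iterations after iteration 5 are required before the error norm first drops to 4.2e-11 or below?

22

Rate ρ ≈ ‖e_5‖/‖e_4‖ = 2.21×10⁻⁴/4.51×10⁻⁴ = 0.4900.
After j more steps, ‖e_{5+j}‖ ≈ 2.21×10⁻⁴·ρ^j; need ρ^j ≤ 4.2e-11/2.21×10⁻⁴ = 1.90045e-07.
j ≥ ln(1.90045e-07)/ln(0.4900) = -15.4760/-0.71335 = 21.695.
So 22 more iterations are needed.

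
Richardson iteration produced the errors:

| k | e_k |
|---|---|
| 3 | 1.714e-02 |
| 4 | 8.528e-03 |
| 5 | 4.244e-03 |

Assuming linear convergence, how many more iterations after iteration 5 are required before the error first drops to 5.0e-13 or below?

33

Rate ρ ≈ e_5/e_4 = 4.244e-03/8.528e-03 = 0.4977.
After j more steps, e_{5+j} ≈ 4.244e-03·ρ^j; need ρ^j ≤ 5.0e-13/4.244e-03 = 1.17813e-10.
j ≥ ln(1.17813e-10)/ln(0.4977) = -22.8619/-0.69776 = 32.765.
So 33 more iterations are needed.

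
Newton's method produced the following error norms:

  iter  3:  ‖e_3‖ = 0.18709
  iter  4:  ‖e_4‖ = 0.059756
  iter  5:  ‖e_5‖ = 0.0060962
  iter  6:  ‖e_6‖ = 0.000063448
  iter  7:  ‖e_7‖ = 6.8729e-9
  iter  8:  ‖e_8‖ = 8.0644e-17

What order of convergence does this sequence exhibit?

Consecutive ratios: ‖e_8‖/‖e_7‖ = 8.0644e-17/6.8729e-9 = 1.17336e-08, ‖e_7‖/‖e_6‖ = 6.8729e-9/0.000063448 = 0.000108323.
p ≈ ln(1.17336e-08)/ln(0.000108323) = -18.2608/-9.1304 ≈ 2.00.
So the convergence is quadratic (order 2).

2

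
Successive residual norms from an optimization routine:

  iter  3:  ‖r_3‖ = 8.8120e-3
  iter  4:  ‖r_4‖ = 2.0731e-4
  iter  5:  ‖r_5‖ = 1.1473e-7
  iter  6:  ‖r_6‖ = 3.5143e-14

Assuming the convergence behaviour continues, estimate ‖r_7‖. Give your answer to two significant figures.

First estimate the order: p ≈ ln(‖r_6‖/‖r_5‖) / ln(‖r_5‖/‖r_4‖) = ln(3.5143e-14/1.1473e-7)/ln(1.1473e-7/2.0731e-4) = ln(3.0631e-07)/ln(0.000553422) ≈ 2.0000.
Then ‖r_7‖ ≈ ‖r_6‖·(‖r_6‖/‖r_5‖)^p = 3.5143e-14·(3.0631e-07)^2.0000 = 3.5143e-14·9.38258e-14 ≈ 3.297e-27.

3.3e-27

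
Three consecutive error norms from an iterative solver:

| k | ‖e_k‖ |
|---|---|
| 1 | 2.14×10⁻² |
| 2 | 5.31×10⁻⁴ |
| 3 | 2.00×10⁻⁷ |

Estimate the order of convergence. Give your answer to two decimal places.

p ≈ ln(‖e_3‖/‖e_2‖) / ln(‖e_2‖/‖e_1‖)
  = ln(2.00×10⁻⁷/5.31×10⁻⁴) / ln(5.31×10⁻⁴/2.14×10⁻²)
  = ln(0.000376648) / ln(0.0248131)
  = -7.88420 / -3.69638 ≈ 2.13295

2.13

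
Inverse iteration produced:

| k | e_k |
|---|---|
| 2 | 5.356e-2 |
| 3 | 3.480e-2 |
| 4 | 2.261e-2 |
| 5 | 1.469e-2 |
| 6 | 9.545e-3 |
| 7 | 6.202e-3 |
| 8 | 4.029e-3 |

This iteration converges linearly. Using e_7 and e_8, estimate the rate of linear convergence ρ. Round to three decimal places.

ρ ≈ e_8/e_7 = 4.029e-3/6.202e-3 = 0.64963

0.650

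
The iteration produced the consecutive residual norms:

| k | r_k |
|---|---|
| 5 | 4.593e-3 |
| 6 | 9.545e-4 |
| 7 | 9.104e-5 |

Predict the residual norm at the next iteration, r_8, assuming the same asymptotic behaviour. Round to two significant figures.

First estimate the order: p ≈ ln(r_7/r_6) / ln(r_6/r_5) = ln(9.104e-5/9.545e-4)/ln(9.545e-4/4.593e-3) = ln(0.0953798)/ln(0.207816) ≈ 1.4957.
Then r_8 ≈ r_7·(r_7/r_6)^p = 9.104e-5·(0.0953798)^1.4957 = 9.104e-5·0.0297559 ≈ 2.709e-06.

2.7e-6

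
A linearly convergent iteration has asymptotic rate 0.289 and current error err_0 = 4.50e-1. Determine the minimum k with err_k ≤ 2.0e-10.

After k steps, err_k ≈ 4.50e-1·0.289^k.
Need 0.289^k ≤ 2.0e-10/4.50e-1 = 4.44444e-10.
k ≥ ln(4.44444e-10)/ln(0.289) = -21.5342/-1.24133 = 17.348.
Smallest integer k = 18.

18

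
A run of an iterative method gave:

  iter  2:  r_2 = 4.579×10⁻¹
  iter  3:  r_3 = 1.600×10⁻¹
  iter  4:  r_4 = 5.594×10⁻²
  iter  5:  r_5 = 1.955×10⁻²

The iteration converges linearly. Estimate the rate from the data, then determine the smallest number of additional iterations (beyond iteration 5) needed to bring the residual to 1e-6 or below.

Rate ρ ≈ r_5/r_4 = 1.955×10⁻²/5.594×10⁻² = 0.3495.
After j more steps, r_{5+j} ≈ 1.955×10⁻²·ρ^j; need ρ^j ≤ 1e-6/1.955×10⁻² = 5.11509e-05.
j ≥ ln(5.11509e-05)/ln(0.3495) = -9.8807/-1.05125 = 9.399.
So 10 more iterations are needed.

10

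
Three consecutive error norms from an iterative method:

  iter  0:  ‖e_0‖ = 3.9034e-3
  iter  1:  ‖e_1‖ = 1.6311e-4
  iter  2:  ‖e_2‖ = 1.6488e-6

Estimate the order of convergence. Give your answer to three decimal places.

1.447

p ≈ ln(‖e_2‖/‖e_1‖) / ln(‖e_1‖/‖e_0‖)
  = ln(1.6488e-6/1.6311e-4) / ln(1.6311e-4/3.9034e-3)
  = ln(0.0101085) / ln(0.0417866)
  = -4.594379 / -3.175180 ≈ 1.446966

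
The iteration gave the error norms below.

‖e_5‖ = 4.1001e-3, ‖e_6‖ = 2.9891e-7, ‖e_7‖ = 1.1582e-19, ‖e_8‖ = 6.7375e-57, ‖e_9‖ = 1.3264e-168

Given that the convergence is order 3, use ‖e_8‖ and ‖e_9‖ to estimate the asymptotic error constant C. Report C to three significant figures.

4.34

C ≈ ‖e_9‖ / ‖e_8‖^3
  = 1.3264e-168 / (6.7375e-57)^3
  = 1.3264e-168 / 3.05841e-169 ≈ 4.3369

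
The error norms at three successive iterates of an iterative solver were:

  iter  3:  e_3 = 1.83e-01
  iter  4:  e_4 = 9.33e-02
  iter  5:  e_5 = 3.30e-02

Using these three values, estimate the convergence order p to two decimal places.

p ≈ ln(e_5/e_4) / ln(e_4/e_3)
  = ln(3.30e-02/9.33e-02) / ln(9.33e-02/1.83e-01)
  = ln(0.353698) / ln(0.509836)
  = -1.03931 / -0.67367 ≈ 1.54276

1.54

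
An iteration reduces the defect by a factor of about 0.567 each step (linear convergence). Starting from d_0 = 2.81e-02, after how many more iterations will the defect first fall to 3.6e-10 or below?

After k steps, d_k ≈ 2.81e-02·0.567^k.
Need 0.567^k ≤ 3.6e-10/2.81e-02 = 1.28114e-08.
k ≥ ln(1.28114e-08)/ln(0.567) = -18.1729/-0.56740 = 32.028.
Smallest integer k = 33.

33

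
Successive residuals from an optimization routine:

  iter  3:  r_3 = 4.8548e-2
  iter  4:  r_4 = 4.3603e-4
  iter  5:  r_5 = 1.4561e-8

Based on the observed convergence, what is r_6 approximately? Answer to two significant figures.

2.4e-18

First estimate the order: p ≈ ln(r_5/r_4) / ln(r_4/r_3) = ln(1.4561e-8/4.3603e-4)/ln(4.3603e-4/4.8548e-2) = ln(3.33945e-05)/ln(0.00898142) ≈ 2.1871.
Then r_6 ≈ r_5·(r_5/r_4)^p = 1.4561e-8·(3.33945e-05)^2.1871 = 1.4561e-8·1.62117e-10 ≈ 2.361e-18.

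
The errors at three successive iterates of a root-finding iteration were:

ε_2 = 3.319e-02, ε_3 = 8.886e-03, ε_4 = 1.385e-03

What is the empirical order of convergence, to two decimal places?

1.41

p ≈ ln(ε_4/ε_3) / ln(ε_3/ε_2)
  = ln(1.385e-03/8.886e-03) / ln(8.886e-03/3.319e-02)
  = ln(0.155863) / ln(0.267731)
  = -1.85878 / -1.31777 ≈ 1.41055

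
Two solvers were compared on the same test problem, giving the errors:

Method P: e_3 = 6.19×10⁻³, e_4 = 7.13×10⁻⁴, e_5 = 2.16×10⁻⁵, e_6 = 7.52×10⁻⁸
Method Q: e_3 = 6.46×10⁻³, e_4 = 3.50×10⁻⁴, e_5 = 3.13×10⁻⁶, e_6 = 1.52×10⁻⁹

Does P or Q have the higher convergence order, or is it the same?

same

Method P: p ≈ ln(7.52×10⁻⁸/2.16×10⁻⁵)/ln(2.16×10⁻⁵/7.13×10⁻⁴) ≈ 1.62.
Method Q: p ≈ ln(1.52×10⁻⁹/3.13×10⁻⁶)/ln(3.13×10⁻⁶/3.50×10⁻⁴) ≈ 1.62.
Both orders ≈ 1.6 — effectively the same.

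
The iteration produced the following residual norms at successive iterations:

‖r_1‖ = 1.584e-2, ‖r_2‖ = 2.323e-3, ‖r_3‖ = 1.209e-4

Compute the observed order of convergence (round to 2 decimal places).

1.54

p ≈ ln(‖r_3‖/‖r_2‖) / ln(‖r_2‖/‖r_1‖)
  = ln(1.209e-4/2.323e-3) / ln(2.323e-3/1.584e-2)
  = ln(0.0520448) / ln(0.146654)
  = -2.95565 / -1.91968 ≈ 1.53966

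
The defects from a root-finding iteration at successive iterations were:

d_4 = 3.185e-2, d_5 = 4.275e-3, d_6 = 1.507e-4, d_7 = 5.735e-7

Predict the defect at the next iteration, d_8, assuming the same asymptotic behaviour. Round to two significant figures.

First estimate the order: p ≈ ln(d_7/d_6) / ln(d_6/d_5) = ln(5.735e-7/1.507e-4)/ln(1.507e-4/4.275e-3) = ln(0.00380557)/ln(0.0352515) ≈ 1.6654.
Then d_8 ≈ d_7·(d_7/d_6)^p = 5.735e-7·(0.00380557)^1.6654 = 5.735e-7·9.34181e-05 ≈ 5.358e-11.

5.4e-11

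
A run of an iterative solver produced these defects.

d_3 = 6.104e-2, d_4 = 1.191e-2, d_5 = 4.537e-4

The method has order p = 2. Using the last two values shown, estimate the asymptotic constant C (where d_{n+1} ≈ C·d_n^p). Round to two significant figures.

C ≈ d_5 / d_4^2
  = 4.537e-4 / (1.191e-2)^2
  = 4.537e-4 / 0.000141848 ≈ 3.1985

3.2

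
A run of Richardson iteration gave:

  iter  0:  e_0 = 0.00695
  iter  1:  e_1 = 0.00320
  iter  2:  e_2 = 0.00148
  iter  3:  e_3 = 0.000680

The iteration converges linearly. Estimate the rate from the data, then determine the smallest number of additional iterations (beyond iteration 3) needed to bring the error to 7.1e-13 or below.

Rate ρ ≈ e_3/e_2 = 0.000680/0.00148 = 0.4595.
After j more steps, e_{3+j} ≈ 0.000680·ρ^j; need ρ^j ≤ 7.1e-13/0.000680 = 1.04412e-09.
j ≥ ln(1.04412e-09)/ln(0.4595) = -20.6801/-0.77762 = 26.594.
So 27 more iterations are needed.

27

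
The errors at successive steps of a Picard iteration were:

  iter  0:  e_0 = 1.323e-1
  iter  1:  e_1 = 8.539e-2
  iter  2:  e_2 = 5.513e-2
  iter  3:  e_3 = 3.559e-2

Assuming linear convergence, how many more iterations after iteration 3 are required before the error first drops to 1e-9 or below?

Rate ρ ≈ e_3/e_2 = 3.559e-2/5.513e-2 = 0.6456.
After j more steps, e_{3+j} ≈ 3.559e-2·ρ^j; need ρ^j ≤ 1e-9/3.559e-2 = 2.80978e-08.
j ≥ ln(2.80978e-08)/ln(0.6456) = -17.3876/-0.43758 = 39.736.
So 40 more iterations are needed.

40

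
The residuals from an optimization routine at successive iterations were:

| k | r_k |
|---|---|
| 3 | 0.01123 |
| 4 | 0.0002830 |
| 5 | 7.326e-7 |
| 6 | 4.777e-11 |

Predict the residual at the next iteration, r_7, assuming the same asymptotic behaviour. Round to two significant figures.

8.1e-18

First estimate the order: p ≈ ln(r_6/r_5) / ln(r_5/r_4) = ln(4.777e-11/7.326e-7)/ln(7.326e-7/0.0002830) = ln(6.52061e-05)/ln(0.00258869) ≈ 1.6180.
Then r_7 ≈ r_6·(r_6/r_5)^p = 4.777e-11·(6.52061e-05)^1.6180 = 4.777e-11·1.68857e-07 ≈ 8.066e-18.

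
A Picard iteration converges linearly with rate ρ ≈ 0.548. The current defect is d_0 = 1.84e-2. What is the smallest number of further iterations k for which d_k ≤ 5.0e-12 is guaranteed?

37

After k steps, d_k ≈ 1.84e-2·0.548^k.
Need 0.548^k ≤ 5.0e-12/1.84e-2 = 2.71739e-10.
k ≥ ln(2.71739e-10)/ln(0.548) = -22.0262/-0.60148 = 36.620.
Smallest integer k = 37.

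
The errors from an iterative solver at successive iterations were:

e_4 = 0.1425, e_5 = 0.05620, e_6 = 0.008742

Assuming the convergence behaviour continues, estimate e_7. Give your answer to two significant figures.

2.1e-4

First estimate the order: p ≈ ln(e_6/e_5) / ln(e_5/e_4) = ln(0.008742/0.05620)/ln(0.05620/0.1425) = ln(0.155552)/ln(0.394386) ≈ 1.9999.
Then e_7 ≈ e_6·(e_6/e_5)^p = 0.008742·(0.155552)^1.9999 = 0.008742·0.0242009 ≈ 0.0002116.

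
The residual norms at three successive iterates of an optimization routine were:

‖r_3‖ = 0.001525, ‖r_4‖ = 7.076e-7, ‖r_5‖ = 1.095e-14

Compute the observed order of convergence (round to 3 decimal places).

2.343

p ≈ ln(‖r_5‖/‖r_4‖) / ln(‖r_4‖/‖r_3‖)
  = ln(1.095e-14/7.076e-7) / ln(7.076e-7/0.001525)
  = ln(1.54748e-08) / ln(0.000464)
  = -17.984053 / -7.675626 ≈ 2.343008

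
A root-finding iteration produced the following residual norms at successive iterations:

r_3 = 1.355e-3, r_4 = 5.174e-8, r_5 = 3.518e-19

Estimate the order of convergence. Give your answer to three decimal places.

p ≈ ln(r_5/r_4) / ln(r_4/r_3)
  = ln(3.518e-19/5.174e-8) / ln(5.174e-8/1.355e-3)
  = ln(6.79938e-12) / ln(3.81845e-05)
  = -25.714190 / -10.173081 ≈ 2.527670

2.528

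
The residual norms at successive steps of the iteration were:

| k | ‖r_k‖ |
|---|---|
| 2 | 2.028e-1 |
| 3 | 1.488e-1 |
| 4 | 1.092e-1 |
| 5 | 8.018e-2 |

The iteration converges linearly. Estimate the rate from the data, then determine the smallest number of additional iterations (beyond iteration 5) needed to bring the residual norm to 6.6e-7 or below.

Rate ρ ≈ ‖r_5‖/‖r_4‖ = 8.018e-2/1.092e-1 = 0.7342.
After j more steps, ‖r_{5+j}‖ ≈ 8.018e-2·ρ^j; need ρ^j ≤ 6.6e-7/8.018e-2 = 8.23148e-06.
j ≥ ln(8.23148e-06)/ln(0.7342) = -11.7075/-0.30897 = 37.892.
So 38 more iterations are needed.

38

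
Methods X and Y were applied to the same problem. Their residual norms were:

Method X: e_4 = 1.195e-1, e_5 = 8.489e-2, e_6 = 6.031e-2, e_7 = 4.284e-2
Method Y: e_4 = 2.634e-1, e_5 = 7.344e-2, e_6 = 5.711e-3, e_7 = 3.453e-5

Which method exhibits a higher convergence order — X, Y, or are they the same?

Y

Method X: p ≈ ln(4.284e-2/6.031e-2)/ln(6.031e-2/8.489e-2) ≈ 1.00.
Method Y: p ≈ ln(3.453e-5/5.711e-3)/ln(5.711e-3/7.344e-2) ≈ 2.00.
Method Y has the higher order (≈2.0 vs ≈1.0).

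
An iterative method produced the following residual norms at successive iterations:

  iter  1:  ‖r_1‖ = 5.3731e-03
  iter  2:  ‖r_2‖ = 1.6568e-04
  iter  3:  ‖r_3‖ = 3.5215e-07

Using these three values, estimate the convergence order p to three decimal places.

p ≈ ln(‖r_3‖/‖r_2‖) / ln(‖r_2‖/‖r_1‖)
  = ln(3.5215e-07/1.6568e-04) / ln(1.6568e-04/5.3731e-03)
  = ln(0.00212548) / ln(0.0308351)
  = -6.153758 / -3.479102 ≈ 1.768778

1.769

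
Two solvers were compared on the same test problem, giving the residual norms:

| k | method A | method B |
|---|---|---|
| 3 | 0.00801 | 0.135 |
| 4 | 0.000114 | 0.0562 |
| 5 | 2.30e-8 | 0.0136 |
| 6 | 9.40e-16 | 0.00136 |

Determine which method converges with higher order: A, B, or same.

Method A: p ≈ ln(9.40e-16/2.30e-8)/ln(2.30e-8/0.000114) ≈ 2.00.
Method B: p ≈ ln(0.00136/0.0136)/ln(0.0136/0.0562) ≈ 1.62.
Method A has the higher order (≈2.0 vs ≈1.6).

A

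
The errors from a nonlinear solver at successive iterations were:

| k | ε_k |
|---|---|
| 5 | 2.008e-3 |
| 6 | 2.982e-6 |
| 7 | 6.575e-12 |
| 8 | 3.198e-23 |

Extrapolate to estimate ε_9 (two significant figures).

First estimate the order: p ≈ ln(ε_8/ε_7) / ln(ε_7/ε_6) = ln(3.198e-23/6.575e-12)/ln(6.575e-12/2.982e-6) = ln(4.86388e-12)/ln(2.2049e-06) ≈ 2.0000.
Then ε_9 ≈ ε_8·(ε_8/ε_7)^p = 3.198e-23·(4.86388e-12)^2.0000 = 3.198e-23·2.36573e-23 ≈ 7.566e-46.

7.6e-46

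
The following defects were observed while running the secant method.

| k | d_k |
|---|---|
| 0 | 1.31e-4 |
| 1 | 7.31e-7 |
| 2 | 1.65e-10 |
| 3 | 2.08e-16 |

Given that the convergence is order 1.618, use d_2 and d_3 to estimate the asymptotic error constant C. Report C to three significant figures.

1.40

C ≈ d_3 / d_2^1.618
  = 2.08e-16 / (1.65e-10)^1.618
  = 2.08e-16 / 1.48556e-16 ≈ 1.4001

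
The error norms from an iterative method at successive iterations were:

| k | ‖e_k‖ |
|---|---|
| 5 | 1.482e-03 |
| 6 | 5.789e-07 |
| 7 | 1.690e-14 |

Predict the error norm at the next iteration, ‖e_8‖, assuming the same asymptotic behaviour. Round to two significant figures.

First estimate the order: p ≈ ln(‖e_7‖/‖e_6‖) / ln(‖e_6‖/‖e_5‖) = ln(1.690e-14/5.789e-07)/ln(5.789e-07/1.482e-03) = ln(2.91933e-08)/ln(0.000390621) ≈ 2.2107.
Then ‖e_8‖ ≈ ‖e_7‖·(‖e_7‖/‖e_6‖)^p = 1.690e-14·(2.91933e-08)^2.2107 = 1.690e-14·2.20293e-17 ≈ 3.723e-31.

3.7e-31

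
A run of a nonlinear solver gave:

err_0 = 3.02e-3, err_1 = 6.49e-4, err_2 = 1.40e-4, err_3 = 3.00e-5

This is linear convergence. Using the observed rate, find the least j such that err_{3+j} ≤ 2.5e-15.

Rate ρ ≈ err_3/err_2 = 3.00e-5/1.40e-4 = 0.2143.
After j more steps, err_{3+j} ≈ 3.00e-5·ρ^j; need ρ^j ≤ 2.5e-15/3.00e-5 = 8.33333e-11.
j ≥ ln(8.33333e-11)/ln(0.2143) = -23.2082/-1.54038 = 15.067.
So 16 more iterations are needed.

16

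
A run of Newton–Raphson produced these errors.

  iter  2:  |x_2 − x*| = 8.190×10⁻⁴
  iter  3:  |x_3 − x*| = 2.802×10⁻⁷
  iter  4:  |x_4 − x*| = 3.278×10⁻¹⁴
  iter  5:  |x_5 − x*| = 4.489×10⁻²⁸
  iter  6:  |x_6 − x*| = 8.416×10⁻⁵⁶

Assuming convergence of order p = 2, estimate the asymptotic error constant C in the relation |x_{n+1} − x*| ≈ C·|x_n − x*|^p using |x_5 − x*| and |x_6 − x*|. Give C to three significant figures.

C ≈ |x_6 − x*| / |x_5 − x*|^2
  = 8.416×10⁻⁵⁶ / (4.489×10⁻²⁸)^2
  = 8.416×10⁻⁵⁶ / 2.01511e-55 ≈ 0.41764

0.418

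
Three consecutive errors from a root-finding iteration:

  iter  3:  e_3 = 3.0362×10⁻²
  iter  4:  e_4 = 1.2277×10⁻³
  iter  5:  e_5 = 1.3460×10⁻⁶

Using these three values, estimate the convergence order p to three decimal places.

p ≈ ln(e_5/e_4) / ln(e_4/e_3)
  = ln(1.3460×10⁻⁶/1.2277×10⁻³) / ln(1.2277×10⁻³/3.0362×10⁻²)
  = ln(0.00109636) / ln(0.0404354)
  = -6.815760 / -3.208050 ≈ 2.124580

2.125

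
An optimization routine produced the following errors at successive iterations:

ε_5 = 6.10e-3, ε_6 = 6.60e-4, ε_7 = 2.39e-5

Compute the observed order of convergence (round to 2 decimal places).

p ≈ ln(ε_7/ε_6) / ln(ε_6/ε_5)
  = ln(2.39e-5/6.60e-4) / ln(6.60e-4/6.10e-3)
  = ln(0.0362121) / ln(0.108197)
  = -3.31836 / -2.22380 ≈ 1.49220

1.49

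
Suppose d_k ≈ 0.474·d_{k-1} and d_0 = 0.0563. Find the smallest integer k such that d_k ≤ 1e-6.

15

After k steps, d_k ≈ 0.0563·0.474^k.
Need 0.474^k ≤ 1e-6/0.0563 = 1.7762e-05.
k ≥ ln(1.7762e-05)/ln(0.474) = -10.9384/-0.74655 = 14.652.
Smallest integer k = 15.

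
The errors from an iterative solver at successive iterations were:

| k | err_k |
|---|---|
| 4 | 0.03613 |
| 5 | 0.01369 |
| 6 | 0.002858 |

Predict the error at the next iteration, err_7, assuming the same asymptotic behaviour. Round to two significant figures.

2.3e-4

First estimate the order: p ≈ ln(err_6/err_5) / ln(err_5/err_4) = ln(0.002858/0.01369)/ln(0.01369/0.03613) = ln(0.208766)/ln(0.378909) ≈ 1.6142.
Then err_7 ≈ err_6·(err_6/err_5)^p = 0.002858·(0.208766)^1.6142 = 0.002858·0.0797618 ≈ 0.000228.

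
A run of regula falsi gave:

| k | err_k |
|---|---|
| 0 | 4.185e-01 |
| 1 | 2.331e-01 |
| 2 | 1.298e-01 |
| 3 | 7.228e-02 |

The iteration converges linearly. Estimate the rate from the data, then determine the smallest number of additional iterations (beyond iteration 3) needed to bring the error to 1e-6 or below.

Rate ρ ≈ err_3/err_2 = 7.228e-02/1.298e-01 = 0.5569.
After j more steps, err_{3+j} ≈ 7.228e-02·ρ^j; need ρ^j ≤ 1e-6/7.228e-02 = 1.38351e-05.
j ≥ ln(1.38351e-05)/ln(0.5569) = -11.1883/-0.58537 = 19.113.
So 20 more iterations are needed.

20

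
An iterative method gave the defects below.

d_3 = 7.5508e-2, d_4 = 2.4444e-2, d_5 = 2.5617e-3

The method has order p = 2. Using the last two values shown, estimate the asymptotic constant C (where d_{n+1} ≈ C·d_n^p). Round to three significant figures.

C ≈ d_5 / d_4^2
  = 2.5617e-3 / (2.4444e-2)^2
  = 2.5617e-3 / 0.000597509 ≈ 4.2873

4.29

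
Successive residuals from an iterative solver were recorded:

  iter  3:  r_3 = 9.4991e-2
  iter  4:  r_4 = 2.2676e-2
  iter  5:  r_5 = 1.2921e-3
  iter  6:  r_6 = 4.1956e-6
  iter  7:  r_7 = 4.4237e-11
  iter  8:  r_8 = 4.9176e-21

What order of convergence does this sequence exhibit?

2

Consecutive ratios: r_8/r_7 = 4.9176e-21/4.4237e-11 = 1.11165e-10, r_7/r_6 = 4.4237e-11/4.1956e-6 = 1.05437e-05.
p ≈ ln(1.11165e-10)/ln(1.05437e-05) = -22.9200/-11.4600 ≈ 2.00.
So the convergence is quadratic (order 2).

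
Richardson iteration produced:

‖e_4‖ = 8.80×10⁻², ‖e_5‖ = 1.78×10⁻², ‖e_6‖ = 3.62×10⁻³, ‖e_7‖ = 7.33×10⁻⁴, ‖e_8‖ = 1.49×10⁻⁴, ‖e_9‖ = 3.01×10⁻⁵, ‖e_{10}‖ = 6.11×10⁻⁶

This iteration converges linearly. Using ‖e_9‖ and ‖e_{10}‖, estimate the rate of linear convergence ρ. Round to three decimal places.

0.203

ρ ≈ ‖e_{10}‖/‖e_9‖ = 6.11×10⁻⁶/3.01×10⁻⁵ = 0.20299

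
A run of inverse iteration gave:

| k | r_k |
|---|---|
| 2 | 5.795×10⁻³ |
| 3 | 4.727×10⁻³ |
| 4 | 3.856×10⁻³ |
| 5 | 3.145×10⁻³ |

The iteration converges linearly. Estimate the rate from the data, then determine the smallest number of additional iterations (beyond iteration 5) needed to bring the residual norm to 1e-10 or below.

Rate ρ ≈ r_5/r_4 = 3.145×10⁻³/3.856×10⁻³ = 0.8156.
After j more steps, r_{5+j} ≈ 3.145×10⁻³·ρ^j; need ρ^j ≤ 1e-10/3.145×10⁻³ = 3.17965e-08.
j ≥ ln(3.17965e-08)/ln(0.8156) = -17.2639/-0.20383 = 84.698.
So 85 more iterations are needed.

85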